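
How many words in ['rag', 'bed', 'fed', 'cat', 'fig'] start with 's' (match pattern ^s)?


Pattern ^s anchors to start of word. Check which words begin with 's':
  'rag' -> no
  'bed' -> no
  'fed' -> no
  'cat' -> no
  'fig' -> no
Matching words: []
Count: 0

0


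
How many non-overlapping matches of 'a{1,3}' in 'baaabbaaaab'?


Pattern 'a{1,3}' matches between 1 and 3 consecutive a's (greedy).
String: 'baaabbaaaab'
Finding runs of a's and applying greedy matching:
  Run at pos 1: 'aaa' (length 3)
  Run at pos 6: 'aaaa' (length 4)
Matches: ['aaa', 'aaa', 'a']
Count: 3

3


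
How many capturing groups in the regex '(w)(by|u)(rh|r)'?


To count capturing groups, count each '(' that starts a group.
Pattern: '(w)(by|u)(rh|r)'
Walking through the pattern:
  Position 0: '(' -> group #1
  Position 3: '(' -> group #2
  Position 9: '(' -> group #3
Total capturing groups: 3

3


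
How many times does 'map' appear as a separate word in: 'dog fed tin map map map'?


Scanning each word for exact match 'map':
  Word 1: 'dog' -> no
  Word 2: 'fed' -> no
  Word 3: 'tin' -> no
  Word 4: 'map' -> MATCH
  Word 5: 'map' -> MATCH
  Word 6: 'map' -> MATCH
Total matches: 3

3


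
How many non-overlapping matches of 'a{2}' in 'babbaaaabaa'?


Pattern 'a{2}' matches exactly 2 consecutive a's (greedy, non-overlapping).
String: 'babbaaaabaa'
Scanning for runs of a's:
  Run at pos 1: 'a' (length 1) -> 0 match(es)
  Run at pos 4: 'aaaa' (length 4) -> 2 match(es)
  Run at pos 9: 'aa' (length 2) -> 1 match(es)
Matches found: ['aa', 'aa', 'aa']
Total: 3

3


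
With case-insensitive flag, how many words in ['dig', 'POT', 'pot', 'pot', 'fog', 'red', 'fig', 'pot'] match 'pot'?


Case-insensitive matching: compare each word's lowercase form to 'pot'.
  'dig' -> lower='dig' -> no
  'POT' -> lower='pot' -> MATCH
  'pot' -> lower='pot' -> MATCH
  'pot' -> lower='pot' -> MATCH
  'fog' -> lower='fog' -> no
  'red' -> lower='red' -> no
  'fig' -> lower='fig' -> no
  'pot' -> lower='pot' -> MATCH
Matches: ['POT', 'pot', 'pot', 'pot']
Count: 4

4


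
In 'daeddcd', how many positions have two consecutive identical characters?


Looking for consecutive identical characters in 'daeddcd':
  pos 0-1: 'd' vs 'a' -> different
  pos 1-2: 'a' vs 'e' -> different
  pos 2-3: 'e' vs 'd' -> different
  pos 3-4: 'd' vs 'd' -> MATCH ('dd')
  pos 4-5: 'd' vs 'c' -> different
  pos 5-6: 'c' vs 'd' -> different
Consecutive identical pairs: ['dd']
Count: 1

1


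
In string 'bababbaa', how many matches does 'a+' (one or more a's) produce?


Pattern 'a+' matches one or more consecutive a's.
String: 'bababbaa'
Scanning for runs of a:
  Match 1: 'a' (length 1)
  Match 2: 'a' (length 1)
  Match 3: 'aa' (length 2)
Total matches: 3

3


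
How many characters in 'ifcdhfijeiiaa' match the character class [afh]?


Character class [afh] matches any of: {a, f, h}
Scanning string 'ifcdhfijeiiaa' character by character:
  pos 0: 'i' -> no
  pos 1: 'f' -> MATCH
  pos 2: 'c' -> no
  pos 3: 'd' -> no
  pos 4: 'h' -> MATCH
  pos 5: 'f' -> MATCH
  pos 6: 'i' -> no
  pos 7: 'j' -> no
  pos 8: 'e' -> no
  pos 9: 'i' -> no
  pos 10: 'i' -> no
  pos 11: 'a' -> MATCH
  pos 12: 'a' -> MATCH
Total matches: 5

5


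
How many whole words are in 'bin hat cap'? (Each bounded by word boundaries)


Word boundaries (\b) mark the start/end of each word.
Text: 'bin hat cap'
Splitting by whitespace:
  Word 1: 'bin'
  Word 2: 'hat'
  Word 3: 'cap'
Total whole words: 3

3


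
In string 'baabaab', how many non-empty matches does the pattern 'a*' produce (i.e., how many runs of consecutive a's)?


Pattern 'a*' matches zero or more a's. We want non-empty runs of consecutive a's.
String: 'baabaab'
Walking through the string to find runs of a's:
  Run 1: positions 1-2 -> 'aa'
  Run 2: positions 4-5 -> 'aa'
Non-empty runs found: ['aa', 'aa']
Count: 2

2


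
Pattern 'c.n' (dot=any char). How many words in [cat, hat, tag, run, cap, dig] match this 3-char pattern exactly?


Pattern 'c.n' means: starts with 'c', any single char, ends with 'n'.
Checking each word (must be exactly 3 chars):
  'cat' (len=3): no
  'hat' (len=3): no
  'tag' (len=3): no
  'run' (len=3): no
  'cap' (len=3): no
  'dig' (len=3): no
Matching words: []
Total: 0

0


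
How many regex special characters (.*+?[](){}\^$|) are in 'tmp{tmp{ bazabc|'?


Regex special characters are: . * + ? [ ] ( ) { } \ ^ $ |
Scanning 'tmp{tmp{ bazabc|':
  pos 3: '{' -> SPECIAL
  pos 7: '{' -> SPECIAL
  pos 15: '|' -> SPECIAL
Special chars found: ['{', '{', '|']
Total: 3

3


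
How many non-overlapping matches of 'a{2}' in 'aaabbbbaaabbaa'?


Pattern 'a{2}' matches exactly 2 consecutive a's (greedy, non-overlapping).
String: 'aaabbbbaaabbaa'
Scanning for runs of a's:
  Run at pos 0: 'aaa' (length 3) -> 1 match(es)
  Run at pos 7: 'aaa' (length 3) -> 1 match(es)
  Run at pos 12: 'aa' (length 2) -> 1 match(es)
Matches found: ['aa', 'aa', 'aa']
Total: 3

3


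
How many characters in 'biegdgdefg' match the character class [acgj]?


Character class [acgj] matches any of: {a, c, g, j}
Scanning string 'biegdgdefg' character by character:
  pos 0: 'b' -> no
  pos 1: 'i' -> no
  pos 2: 'e' -> no
  pos 3: 'g' -> MATCH
  pos 4: 'd' -> no
  pos 5: 'g' -> MATCH
  pos 6: 'd' -> no
  pos 7: 'e' -> no
  pos 8: 'f' -> no
  pos 9: 'g' -> MATCH
Total matches: 3

3


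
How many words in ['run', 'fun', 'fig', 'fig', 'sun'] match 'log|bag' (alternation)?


Alternation 'log|bag' matches either 'log' or 'bag'.
Checking each word:
  'run' -> no
  'fun' -> no
  'fig' -> no
  'fig' -> no
  'sun' -> no
Matches: []
Count: 0

0


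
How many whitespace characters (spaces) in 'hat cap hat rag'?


\s matches whitespace characters (spaces, tabs, etc.).
Text: 'hat cap hat rag'
This text has 4 words separated by spaces.
Number of spaces = number of words - 1 = 4 - 1 = 3

3


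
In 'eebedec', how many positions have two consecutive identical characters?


Looking for consecutive identical characters in 'eebedec':
  pos 0-1: 'e' vs 'e' -> MATCH ('ee')
  pos 1-2: 'e' vs 'b' -> different
  pos 2-3: 'b' vs 'e' -> different
  pos 3-4: 'e' vs 'd' -> different
  pos 4-5: 'd' vs 'e' -> different
  pos 5-6: 'e' vs 'c' -> different
Consecutive identical pairs: ['ee']
Count: 1

1


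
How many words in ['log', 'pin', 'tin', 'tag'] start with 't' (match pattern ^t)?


Pattern ^t anchors to start of word. Check which words begin with 't':
  'log' -> no
  'pin' -> no
  'tin' -> MATCH (starts with 't')
  'tag' -> MATCH (starts with 't')
Matching words: ['tin', 'tag']
Count: 2

2


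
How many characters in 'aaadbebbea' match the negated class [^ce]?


Negated class [^ce] matches any char NOT in {c, e}
Scanning 'aaadbebbea':
  pos 0: 'a' -> MATCH
  pos 1: 'a' -> MATCH
  pos 2: 'a' -> MATCH
  pos 3: 'd' -> MATCH
  pos 4: 'b' -> MATCH
  pos 5: 'e' -> no (excluded)
  pos 6: 'b' -> MATCH
  pos 7: 'b' -> MATCH
  pos 8: 'e' -> no (excluded)
  pos 9: 'a' -> MATCH
Total matches: 8

8


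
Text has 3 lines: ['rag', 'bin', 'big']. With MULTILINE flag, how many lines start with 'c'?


With MULTILINE flag, ^ matches the start of each line.
Lines: ['rag', 'bin', 'big']
Checking which lines start with 'c':
  Line 1: 'rag' -> no
  Line 2: 'bin' -> no
  Line 3: 'big' -> no
Matching lines: []
Count: 0

0


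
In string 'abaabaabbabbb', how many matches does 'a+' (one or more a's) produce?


Pattern 'a+' matches one or more consecutive a's.
String: 'abaabaabbabbb'
Scanning for runs of a:
  Match 1: 'a' (length 1)
  Match 2: 'aa' (length 2)
  Match 3: 'aa' (length 2)
  Match 4: 'a' (length 1)
Total matches: 4

4


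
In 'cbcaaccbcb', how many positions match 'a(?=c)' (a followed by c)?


Lookahead 'a(?=c)' matches 'a' only when followed by 'c'.
String: 'cbcaaccbcb'
Checking each position where char is 'a':
  pos 3: 'a' -> no (next='a')
  pos 4: 'a' -> MATCH (next='c')
Matching positions: [4]
Count: 1

1


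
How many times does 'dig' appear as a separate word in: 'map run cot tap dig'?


Scanning each word for exact match 'dig':
  Word 1: 'map' -> no
  Word 2: 'run' -> no
  Word 3: 'cot' -> no
  Word 4: 'tap' -> no
  Word 5: 'dig' -> MATCH
Total matches: 1

1


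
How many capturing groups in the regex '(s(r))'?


To count capturing groups, count each '(' that starts a group.
Pattern: '(s(r))'
Walking through the pattern:
  Position 0: '(' -> group #1
  Position 2: '(' -> group #2
Total capturing groups: 2

2


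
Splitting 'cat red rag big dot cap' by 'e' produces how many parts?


Splitting by 'e' breaks the string at each occurrence of the separator.
Text: 'cat red rag big dot cap'
Parts after split:
  Part 1: 'cat r'
  Part 2: 'd rag big dot cap'
Total parts: 2

2


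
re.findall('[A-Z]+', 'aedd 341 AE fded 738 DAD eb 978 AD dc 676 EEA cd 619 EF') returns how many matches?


Pattern '[A-Z]+' finds one or more uppercase letters.
Text: 'aedd 341 AE fded 738 DAD eb 978 AD dc 676 EEA cd 619 EF'
Scanning for matches:
  Match 1: 'AE'
  Match 2: 'DAD'
  Match 3: 'AD'
  Match 4: 'EEA'
  Match 5: 'EF'
Total matches: 5

5


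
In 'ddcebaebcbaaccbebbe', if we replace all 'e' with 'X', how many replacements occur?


re.sub('e', 'X', text) replaces every occurrence of 'e' with 'X'.
Text: 'ddcebaebcbaaccbebbe'
Scanning for 'e':
  pos 3: 'e' -> replacement #1
  pos 6: 'e' -> replacement #2
  pos 15: 'e' -> replacement #3
  pos 18: 'e' -> replacement #4
Total replacements: 4

4


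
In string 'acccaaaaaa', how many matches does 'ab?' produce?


Pattern 'ab?' matches 'a' optionally followed by 'b'.
String: 'acccaaaaaa'
Scanning left to right for 'a' then checking next char:
  Match 1: 'a' (a not followed by b)
  Match 2: 'a' (a not followed by b)
  Match 3: 'a' (a not followed by b)
  Match 4: 'a' (a not followed by b)
  Match 5: 'a' (a not followed by b)
  Match 6: 'a' (a not followed by b)
  Match 7: 'a' (a not followed by b)
Total matches: 7

7


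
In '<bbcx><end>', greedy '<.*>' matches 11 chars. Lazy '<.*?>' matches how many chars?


Greedy '<.*>' tries to match as MUCH as possible.
Lazy '<.*?>' tries to match as LITTLE as possible.

String: '<bbcx><end>'
Greedy '<.*>' starts at first '<' and extends to the LAST '>': '<bbcx><end>' (11 chars)
Lazy '<.*?>' starts at first '<' and stops at the FIRST '>': '<bbcx>' (6 chars)

6


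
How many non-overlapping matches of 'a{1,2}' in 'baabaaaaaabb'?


Pattern 'a{1,2}' matches between 1 and 2 consecutive a's (greedy).
String: 'baabaaaaaabb'
Finding runs of a's and applying greedy matching:
  Run at pos 1: 'aa' (length 2)
  Run at pos 4: 'aaaaaa' (length 6)
Matches: ['aa', 'aa', 'aa', 'aa']
Count: 4

4


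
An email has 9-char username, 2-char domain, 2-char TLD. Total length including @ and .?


An email address has format: username@domain.tld
Username length: 9
'@' character: 1
Domain length: 2
'.' character: 1
TLD length: 2
Total = 9 + 1 + 2 + 1 + 2 = 15

15


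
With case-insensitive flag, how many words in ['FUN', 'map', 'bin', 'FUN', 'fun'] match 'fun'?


Case-insensitive matching: compare each word's lowercase form to 'fun'.
  'FUN' -> lower='fun' -> MATCH
  'map' -> lower='map' -> no
  'bin' -> lower='bin' -> no
  'FUN' -> lower='fun' -> MATCH
  'fun' -> lower='fun' -> MATCH
Matches: ['FUN', 'FUN', 'fun']
Count: 3

3


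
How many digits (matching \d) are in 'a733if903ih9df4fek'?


\d matches any digit 0-9.
Scanning 'a733if903ih9df4fek':
  pos 1: '7' -> DIGIT
  pos 2: '3' -> DIGIT
  pos 3: '3' -> DIGIT
  pos 6: '9' -> DIGIT
  pos 7: '0' -> DIGIT
  pos 8: '3' -> DIGIT
  pos 11: '9' -> DIGIT
  pos 14: '4' -> DIGIT
Digits found: ['7', '3', '3', '9', '0', '3', '9', '4']
Total: 8

8


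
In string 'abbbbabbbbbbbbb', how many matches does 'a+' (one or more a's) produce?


Pattern 'a+' matches one or more consecutive a's.
String: 'abbbbabbbbbbbbb'
Scanning for runs of a:
  Match 1: 'a' (length 1)
  Match 2: 'a' (length 1)
Total matches: 2

2


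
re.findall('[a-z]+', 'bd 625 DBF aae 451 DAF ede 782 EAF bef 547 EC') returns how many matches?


Pattern '[a-z]+' finds one or more lowercase letters.
Text: 'bd 625 DBF aae 451 DAF ede 782 EAF bef 547 EC'
Scanning for matches:
  Match 1: 'bd'
  Match 2: 'aae'
  Match 3: 'ede'
  Match 4: 'bef'
Total matches: 4

4


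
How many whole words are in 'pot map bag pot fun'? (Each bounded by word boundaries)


Word boundaries (\b) mark the start/end of each word.
Text: 'pot map bag pot fun'
Splitting by whitespace:
  Word 1: 'pot'
  Word 2: 'map'
  Word 3: 'bag'
  Word 4: 'pot'
  Word 5: 'fun'
Total whole words: 5

5


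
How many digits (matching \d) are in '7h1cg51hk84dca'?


\d matches any digit 0-9.
Scanning '7h1cg51hk84dca':
  pos 0: '7' -> DIGIT
  pos 2: '1' -> DIGIT
  pos 5: '5' -> DIGIT
  pos 6: '1' -> DIGIT
  pos 9: '8' -> DIGIT
  pos 10: '4' -> DIGIT
Digits found: ['7', '1', '5', '1', '8', '4']
Total: 6

6


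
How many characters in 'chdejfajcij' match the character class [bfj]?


Character class [bfj] matches any of: {b, f, j}
Scanning string 'chdejfajcij' character by character:
  pos 0: 'c' -> no
  pos 1: 'h' -> no
  pos 2: 'd' -> no
  pos 3: 'e' -> no
  pos 4: 'j' -> MATCH
  pos 5: 'f' -> MATCH
  pos 6: 'a' -> no
  pos 7: 'j' -> MATCH
  pos 8: 'c' -> no
  pos 9: 'i' -> no
  pos 10: 'j' -> MATCH
Total matches: 4

4


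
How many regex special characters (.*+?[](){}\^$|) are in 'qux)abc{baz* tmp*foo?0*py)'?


Regex special characters are: . * + ? [ ] ( ) { } \ ^ $ |
Scanning 'qux)abc{baz* tmp*foo?0*py)':
  pos 3: ')' -> SPECIAL
  pos 7: '{' -> SPECIAL
  pos 11: '*' -> SPECIAL
  pos 16: '*' -> SPECIAL
  pos 20: '?' -> SPECIAL
  pos 22: '*' -> SPECIAL
  pos 25: ')' -> SPECIAL
Special chars found: [')', '{', '*', '*', '?', '*', ')']
Total: 7

7


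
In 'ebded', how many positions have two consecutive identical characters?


Looking for consecutive identical characters in 'ebded':
  pos 0-1: 'e' vs 'b' -> different
  pos 1-2: 'b' vs 'd' -> different
  pos 2-3: 'd' vs 'e' -> different
  pos 3-4: 'e' vs 'd' -> different
Consecutive identical pairs: []
Count: 0

0


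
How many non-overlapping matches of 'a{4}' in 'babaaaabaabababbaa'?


Pattern 'a{4}' matches exactly 4 consecutive a's (greedy, non-overlapping).
String: 'babaaaabaabababbaa'
Scanning for runs of a's:
  Run at pos 1: 'a' (length 1) -> 0 match(es)
  Run at pos 3: 'aaaa' (length 4) -> 1 match(es)
  Run at pos 8: 'aa' (length 2) -> 0 match(es)
  Run at pos 11: 'a' (length 1) -> 0 match(es)
  Run at pos 13: 'a' (length 1) -> 0 match(es)
  Run at pos 16: 'aa' (length 2) -> 0 match(es)
Matches found: ['aaaa']
Total: 1

1


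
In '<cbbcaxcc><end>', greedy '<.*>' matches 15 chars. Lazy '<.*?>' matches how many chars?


Greedy '<.*>' tries to match as MUCH as possible.
Lazy '<.*?>' tries to match as LITTLE as possible.

String: '<cbbcaxcc><end>'
Greedy '<.*>' starts at first '<' and extends to the LAST '>': '<cbbcaxcc><end>' (15 chars)
Lazy '<.*?>' starts at first '<' and stops at the FIRST '>': '<cbbcaxcc>' (10 chars)

10


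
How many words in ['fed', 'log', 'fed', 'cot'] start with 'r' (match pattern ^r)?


Pattern ^r anchors to start of word. Check which words begin with 'r':
  'fed' -> no
  'log' -> no
  'fed' -> no
  'cot' -> no
Matching words: []
Count: 0

0


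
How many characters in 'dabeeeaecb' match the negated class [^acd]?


Negated class [^acd] matches any char NOT in {a, c, d}
Scanning 'dabeeeaecb':
  pos 0: 'd' -> no (excluded)
  pos 1: 'a' -> no (excluded)
  pos 2: 'b' -> MATCH
  pos 3: 'e' -> MATCH
  pos 4: 'e' -> MATCH
  pos 5: 'e' -> MATCH
  pos 6: 'a' -> no (excluded)
  pos 7: 'e' -> MATCH
  pos 8: 'c' -> no (excluded)
  pos 9: 'b' -> MATCH
Total matches: 6

6


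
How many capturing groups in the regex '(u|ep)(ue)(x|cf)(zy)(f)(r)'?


To count capturing groups, count each '(' that starts a group.
Pattern: '(u|ep)(ue)(x|cf)(zy)(f)(r)'
Walking through the pattern:
  Position 0: '(' -> group #1
  Position 6: '(' -> group #2
  Position 10: '(' -> group #3
  Position 16: '(' -> group #4
  Position 20: '(' -> group #5
  Position 23: '(' -> group #6
Total capturing groups: 6

6


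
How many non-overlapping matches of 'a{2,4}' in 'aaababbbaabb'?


Pattern 'a{2,4}' matches between 2 and 4 consecutive a's (greedy).
String: 'aaababbbaabb'
Finding runs of a's and applying greedy matching:
  Run at pos 0: 'aaa' (length 3)
  Run at pos 4: 'a' (length 1)
  Run at pos 8: 'aa' (length 2)
Matches: ['aaa', 'aa']
Count: 2

2


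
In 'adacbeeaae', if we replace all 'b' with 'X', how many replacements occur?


re.sub('b', 'X', text) replaces every occurrence of 'b' with 'X'.
Text: 'adacbeeaae'
Scanning for 'b':
  pos 4: 'b' -> replacement #1
Total replacements: 1

1


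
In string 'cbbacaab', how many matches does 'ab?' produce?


Pattern 'ab?' matches 'a' optionally followed by 'b'.
String: 'cbbacaab'
Scanning left to right for 'a' then checking next char:
  Match 1: 'a' (a not followed by b)
  Match 2: 'a' (a not followed by b)
  Match 3: 'ab' (a followed by b)
Total matches: 3

3


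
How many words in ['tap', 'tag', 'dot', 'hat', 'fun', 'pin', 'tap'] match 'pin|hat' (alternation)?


Alternation 'pin|hat' matches either 'pin' or 'hat'.
Checking each word:
  'tap' -> no
  'tag' -> no
  'dot' -> no
  'hat' -> MATCH
  'fun' -> no
  'pin' -> MATCH
  'tap' -> no
Matches: ['hat', 'pin']
Count: 2

2


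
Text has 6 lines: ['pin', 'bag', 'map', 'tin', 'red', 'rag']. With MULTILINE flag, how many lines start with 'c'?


With MULTILINE flag, ^ matches the start of each line.
Lines: ['pin', 'bag', 'map', 'tin', 'red', 'rag']
Checking which lines start with 'c':
  Line 1: 'pin' -> no
  Line 2: 'bag' -> no
  Line 3: 'map' -> no
  Line 4: 'tin' -> no
  Line 5: 'red' -> no
  Line 6: 'rag' -> no
Matching lines: []
Count: 0

0


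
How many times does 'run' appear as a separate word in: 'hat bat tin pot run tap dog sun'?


Scanning each word for exact match 'run':
  Word 1: 'hat' -> no
  Word 2: 'bat' -> no
  Word 3: 'tin' -> no
  Word 4: 'pot' -> no
  Word 5: 'run' -> MATCH
  Word 6: 'tap' -> no
  Word 7: 'dog' -> no
  Word 8: 'sun' -> no
Total matches: 1

1


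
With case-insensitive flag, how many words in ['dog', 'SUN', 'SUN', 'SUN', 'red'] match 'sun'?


Case-insensitive matching: compare each word's lowercase form to 'sun'.
  'dog' -> lower='dog' -> no
  'SUN' -> lower='sun' -> MATCH
  'SUN' -> lower='sun' -> MATCH
  'SUN' -> lower='sun' -> MATCH
  'red' -> lower='red' -> no
Matches: ['SUN', 'SUN', 'SUN']
Count: 3

3


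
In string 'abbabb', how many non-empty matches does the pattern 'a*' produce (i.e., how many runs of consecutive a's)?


Pattern 'a*' matches zero or more a's. We want non-empty runs of consecutive a's.
String: 'abbabb'
Walking through the string to find runs of a's:
  Run 1: positions 0-0 -> 'a'
  Run 2: positions 3-3 -> 'a'
Non-empty runs found: ['a', 'a']
Count: 2

2


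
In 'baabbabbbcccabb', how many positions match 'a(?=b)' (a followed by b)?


Lookahead 'a(?=b)' matches 'a' only when followed by 'b'.
String: 'baabbabbbcccabb'
Checking each position where char is 'a':
  pos 1: 'a' -> no (next='a')
  pos 2: 'a' -> MATCH (next='b')
  pos 5: 'a' -> MATCH (next='b')
  pos 12: 'a' -> MATCH (next='b')
Matching positions: [2, 5, 12]
Count: 3

3


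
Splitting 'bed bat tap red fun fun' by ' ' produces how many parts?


Splitting by ' ' breaks the string at each occurrence of the separator.
Text: 'bed bat tap red fun fun'
Parts after split:
  Part 1: 'bed'
  Part 2: 'bat'
  Part 3: 'tap'
  Part 4: 'red'
  Part 5: 'fun'
  Part 6: 'fun'
Total parts: 6

6


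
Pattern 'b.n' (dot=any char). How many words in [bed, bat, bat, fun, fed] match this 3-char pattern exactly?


Pattern 'b.n' means: starts with 'b', any single char, ends with 'n'.
Checking each word (must be exactly 3 chars):
  'bed' (len=3): no
  'bat' (len=3): no
  'bat' (len=3): no
  'fun' (len=3): no
  'fed' (len=3): no
Matching words: []
Total: 0

0


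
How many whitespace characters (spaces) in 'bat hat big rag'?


\s matches whitespace characters (spaces, tabs, etc.).
Text: 'bat hat big rag'
This text has 4 words separated by spaces.
Number of spaces = number of words - 1 = 4 - 1 = 3

3


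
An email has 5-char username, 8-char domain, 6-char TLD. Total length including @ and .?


An email address has format: username@domain.tld
Username length: 5
'@' character: 1
Domain length: 8
'.' character: 1
TLD length: 6
Total = 5 + 1 + 8 + 1 + 6 = 21

21


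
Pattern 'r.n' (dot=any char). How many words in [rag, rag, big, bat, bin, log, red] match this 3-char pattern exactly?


Pattern 'r.n' means: starts with 'r', any single char, ends with 'n'.
Checking each word (must be exactly 3 chars):
  'rag' (len=3): no
  'rag' (len=3): no
  'big' (len=3): no
  'bat' (len=3): no
  'bin' (len=3): no
  'log' (len=3): no
  'red' (len=3): no
Matching words: []
Total: 0

0


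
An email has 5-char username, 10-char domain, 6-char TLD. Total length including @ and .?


An email address has format: username@domain.tld
Username length: 5
'@' character: 1
Domain length: 10
'.' character: 1
TLD length: 6
Total = 5 + 1 + 10 + 1 + 6 = 23

23


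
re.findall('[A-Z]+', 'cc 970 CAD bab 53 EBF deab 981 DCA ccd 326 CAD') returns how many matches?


Pattern '[A-Z]+' finds one or more uppercase letters.
Text: 'cc 970 CAD bab 53 EBF deab 981 DCA ccd 326 CAD'
Scanning for matches:
  Match 1: 'CAD'
  Match 2: 'EBF'
  Match 3: 'DCA'
  Match 4: 'CAD'
Total matches: 4

4


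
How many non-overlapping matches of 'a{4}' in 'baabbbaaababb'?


Pattern 'a{4}' matches exactly 4 consecutive a's (greedy, non-overlapping).
String: 'baabbbaaababb'
Scanning for runs of a's:
  Run at pos 1: 'aa' (length 2) -> 0 match(es)
  Run at pos 6: 'aaa' (length 3) -> 0 match(es)
  Run at pos 10: 'a' (length 1) -> 0 match(es)
Matches found: []
Total: 0

0


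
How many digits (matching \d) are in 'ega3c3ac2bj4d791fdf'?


\d matches any digit 0-9.
Scanning 'ega3c3ac2bj4d791fdf':
  pos 3: '3' -> DIGIT
  pos 5: '3' -> DIGIT
  pos 8: '2' -> DIGIT
  pos 11: '4' -> DIGIT
  pos 13: '7' -> DIGIT
  pos 14: '9' -> DIGIT
  pos 15: '1' -> DIGIT
Digits found: ['3', '3', '2', '4', '7', '9', '1']
Total: 7

7


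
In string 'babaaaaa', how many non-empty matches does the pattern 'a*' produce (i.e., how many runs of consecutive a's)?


Pattern 'a*' matches zero or more a's. We want non-empty runs of consecutive a's.
String: 'babaaaaa'
Walking through the string to find runs of a's:
  Run 1: positions 1-1 -> 'a'
  Run 2: positions 3-7 -> 'aaaaa'
Non-empty runs found: ['a', 'aaaaa']
Count: 2

2


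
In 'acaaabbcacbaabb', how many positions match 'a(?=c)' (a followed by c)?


Lookahead 'a(?=c)' matches 'a' only when followed by 'c'.
String: 'acaaabbcacbaabb'
Checking each position where char is 'a':
  pos 0: 'a' -> MATCH (next='c')
  pos 2: 'a' -> no (next='a')
  pos 3: 'a' -> no (next='a')
  pos 4: 'a' -> no (next='b')
  pos 8: 'a' -> MATCH (next='c')
  pos 11: 'a' -> no (next='a')
  pos 12: 'a' -> no (next='b')
Matching positions: [0, 8]
Count: 2

2


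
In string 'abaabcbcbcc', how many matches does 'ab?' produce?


Pattern 'ab?' matches 'a' optionally followed by 'b'.
String: 'abaabcbcbcc'
Scanning left to right for 'a' then checking next char:
  Match 1: 'ab' (a followed by b)
  Match 2: 'a' (a not followed by b)
  Match 3: 'ab' (a followed by b)
Total matches: 3

3


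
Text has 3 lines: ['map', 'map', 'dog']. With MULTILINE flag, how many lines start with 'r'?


With MULTILINE flag, ^ matches the start of each line.
Lines: ['map', 'map', 'dog']
Checking which lines start with 'r':
  Line 1: 'map' -> no
  Line 2: 'map' -> no
  Line 3: 'dog' -> no
Matching lines: []
Count: 0

0


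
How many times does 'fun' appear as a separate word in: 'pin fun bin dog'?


Scanning each word for exact match 'fun':
  Word 1: 'pin' -> no
  Word 2: 'fun' -> MATCH
  Word 3: 'bin' -> no
  Word 4: 'dog' -> no
Total matches: 1

1


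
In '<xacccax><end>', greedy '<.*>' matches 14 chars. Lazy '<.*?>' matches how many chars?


Greedy '<.*>' tries to match as MUCH as possible.
Lazy '<.*?>' tries to match as LITTLE as possible.

String: '<xacccax><end>'
Greedy '<.*>' starts at first '<' and extends to the LAST '>': '<xacccax><end>' (14 chars)
Lazy '<.*?>' starts at first '<' and stops at the FIRST '>': '<xacccax>' (9 chars)

9


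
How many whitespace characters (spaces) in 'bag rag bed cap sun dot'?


\s matches whitespace characters (spaces, tabs, etc.).
Text: 'bag rag bed cap sun dot'
This text has 6 words separated by spaces.
Number of spaces = number of words - 1 = 6 - 1 = 5

5


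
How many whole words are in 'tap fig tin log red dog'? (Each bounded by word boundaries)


Word boundaries (\b) mark the start/end of each word.
Text: 'tap fig tin log red dog'
Splitting by whitespace:
  Word 1: 'tap'
  Word 2: 'fig'
  Word 3: 'tin'
  Word 4: 'log'
  Word 5: 'red'
  Word 6: 'dog'
Total whole words: 6

6


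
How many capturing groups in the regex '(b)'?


To count capturing groups, count each '(' that starts a group.
Pattern: '(b)'
Walking through the pattern:
  Position 0: '(' -> group #1
Total capturing groups: 1

1


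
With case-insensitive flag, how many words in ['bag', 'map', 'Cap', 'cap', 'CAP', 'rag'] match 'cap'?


Case-insensitive matching: compare each word's lowercase form to 'cap'.
  'bag' -> lower='bag' -> no
  'map' -> lower='map' -> no
  'Cap' -> lower='cap' -> MATCH
  'cap' -> lower='cap' -> MATCH
  'CAP' -> lower='cap' -> MATCH
  'rag' -> lower='rag' -> no
Matches: ['Cap', 'cap', 'CAP']
Count: 3

3


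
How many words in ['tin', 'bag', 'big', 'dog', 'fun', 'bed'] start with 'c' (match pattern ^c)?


Pattern ^c anchors to start of word. Check which words begin with 'c':
  'tin' -> no
  'bag' -> no
  'big' -> no
  'dog' -> no
  'fun' -> no
  'bed' -> no
Matching words: []
Count: 0

0


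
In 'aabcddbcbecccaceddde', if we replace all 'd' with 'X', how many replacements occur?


re.sub('d', 'X', text) replaces every occurrence of 'd' with 'X'.
Text: 'aabcddbcbecccaceddde'
Scanning for 'd':
  pos 4: 'd' -> replacement #1
  pos 5: 'd' -> replacement #2
  pos 16: 'd' -> replacement #3
  pos 17: 'd' -> replacement #4
  pos 18: 'd' -> replacement #5
Total replacements: 5

5


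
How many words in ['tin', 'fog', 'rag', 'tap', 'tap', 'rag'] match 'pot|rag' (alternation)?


Alternation 'pot|rag' matches either 'pot' or 'rag'.
Checking each word:
  'tin' -> no
  'fog' -> no
  'rag' -> MATCH
  'tap' -> no
  'tap' -> no
  'rag' -> MATCH
Matches: ['rag', 'rag']
Count: 2

2


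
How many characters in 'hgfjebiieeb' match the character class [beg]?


Character class [beg] matches any of: {b, e, g}
Scanning string 'hgfjebiieeb' character by character:
  pos 0: 'h' -> no
  pos 1: 'g' -> MATCH
  pos 2: 'f' -> no
  pos 3: 'j' -> no
  pos 4: 'e' -> MATCH
  pos 5: 'b' -> MATCH
  pos 6: 'i' -> no
  pos 7: 'i' -> no
  pos 8: 'e' -> MATCH
  pos 9: 'e' -> MATCH
  pos 10: 'b' -> MATCH
Total matches: 6

6


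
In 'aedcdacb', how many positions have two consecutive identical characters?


Looking for consecutive identical characters in 'aedcdacb':
  pos 0-1: 'a' vs 'e' -> different
  pos 1-2: 'e' vs 'd' -> different
  pos 2-3: 'd' vs 'c' -> different
  pos 3-4: 'c' vs 'd' -> different
  pos 4-5: 'd' vs 'a' -> different
  pos 5-6: 'a' vs 'c' -> different
  pos 6-7: 'c' vs 'b' -> different
Consecutive identical pairs: []
Count: 0

0


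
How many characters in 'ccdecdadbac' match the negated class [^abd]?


Negated class [^abd] matches any char NOT in {a, b, d}
Scanning 'ccdecdadbac':
  pos 0: 'c' -> MATCH
  pos 1: 'c' -> MATCH
  pos 2: 'd' -> no (excluded)
  pos 3: 'e' -> MATCH
  pos 4: 'c' -> MATCH
  pos 5: 'd' -> no (excluded)
  pos 6: 'a' -> no (excluded)
  pos 7: 'd' -> no (excluded)
  pos 8: 'b' -> no (excluded)
  pos 9: 'a' -> no (excluded)
  pos 10: 'c' -> MATCH
Total matches: 5

5


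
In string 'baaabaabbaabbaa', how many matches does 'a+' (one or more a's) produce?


Pattern 'a+' matches one or more consecutive a's.
String: 'baaabaabbaabbaa'
Scanning for runs of a:
  Match 1: 'aaa' (length 3)
  Match 2: 'aa' (length 2)
  Match 3: 'aa' (length 2)
  Match 4: 'aa' (length 2)
Total matches: 4

4


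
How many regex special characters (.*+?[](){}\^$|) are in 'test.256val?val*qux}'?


Regex special characters are: . * + ? [ ] ( ) { } \ ^ $ |
Scanning 'test.256val?val*qux}':
  pos 4: '.' -> SPECIAL
  pos 11: '?' -> SPECIAL
  pos 15: '*' -> SPECIAL
  pos 19: '}' -> SPECIAL
Special chars found: ['.', '?', '*', '}']
Total: 4

4


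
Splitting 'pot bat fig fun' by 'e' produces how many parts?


Splitting by 'e' breaks the string at each occurrence of the separator.
Text: 'pot bat fig fun'
Parts after split:
  Part 1: 'pot bat fig fun'
Total parts: 1

1


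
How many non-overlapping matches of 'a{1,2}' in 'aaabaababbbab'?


Pattern 'a{1,2}' matches between 1 and 2 consecutive a's (greedy).
String: 'aaabaababbbab'
Finding runs of a's and applying greedy matching:
  Run at pos 0: 'aaa' (length 3)
  Run at pos 4: 'aa' (length 2)
  Run at pos 7: 'a' (length 1)
  Run at pos 11: 'a' (length 1)
Matches: ['aa', 'a', 'aa', 'a', 'a']
Count: 5

5


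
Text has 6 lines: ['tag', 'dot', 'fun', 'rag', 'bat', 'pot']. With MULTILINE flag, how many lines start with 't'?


With MULTILINE flag, ^ matches the start of each line.
Lines: ['tag', 'dot', 'fun', 'rag', 'bat', 'pot']
Checking which lines start with 't':
  Line 1: 'tag' -> MATCH
  Line 2: 'dot' -> no
  Line 3: 'fun' -> no
  Line 4: 'rag' -> no
  Line 5: 'bat' -> no
  Line 6: 'pot' -> no
Matching lines: ['tag']
Count: 1

1


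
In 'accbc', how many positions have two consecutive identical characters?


Looking for consecutive identical characters in 'accbc':
  pos 0-1: 'a' vs 'c' -> different
  pos 1-2: 'c' vs 'c' -> MATCH ('cc')
  pos 2-3: 'c' vs 'b' -> different
  pos 3-4: 'b' vs 'c' -> different
Consecutive identical pairs: ['cc']
Count: 1

1


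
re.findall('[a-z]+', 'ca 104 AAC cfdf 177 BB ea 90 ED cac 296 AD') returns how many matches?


Pattern '[a-z]+' finds one or more lowercase letters.
Text: 'ca 104 AAC cfdf 177 BB ea 90 ED cac 296 AD'
Scanning for matches:
  Match 1: 'ca'
  Match 2: 'cfdf'
  Match 3: 'ea'
  Match 4: 'cac'
Total matches: 4

4


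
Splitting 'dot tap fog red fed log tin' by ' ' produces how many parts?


Splitting by ' ' breaks the string at each occurrence of the separator.
Text: 'dot tap fog red fed log tin'
Parts after split:
  Part 1: 'dot'
  Part 2: 'tap'
  Part 3: 'fog'
  Part 4: 'red'
  Part 5: 'fed'
  Part 6: 'log'
  Part 7: 'tin'
Total parts: 7

7


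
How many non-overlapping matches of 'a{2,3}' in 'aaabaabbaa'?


Pattern 'a{2,3}' matches between 2 and 3 consecutive a's (greedy).
String: 'aaabaabbaa'
Finding runs of a's and applying greedy matching:
  Run at pos 0: 'aaa' (length 3)
  Run at pos 4: 'aa' (length 2)
  Run at pos 8: 'aa' (length 2)
Matches: ['aaa', 'aa', 'aa']
Count: 3

3


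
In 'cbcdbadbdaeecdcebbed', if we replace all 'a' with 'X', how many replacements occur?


re.sub('a', 'X', text) replaces every occurrence of 'a' with 'X'.
Text: 'cbcdbadbdaeecdcebbed'
Scanning for 'a':
  pos 5: 'a' -> replacement #1
  pos 9: 'a' -> replacement #2
Total replacements: 2

2


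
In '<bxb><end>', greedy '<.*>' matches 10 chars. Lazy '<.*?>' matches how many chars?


Greedy '<.*>' tries to match as MUCH as possible.
Lazy '<.*?>' tries to match as LITTLE as possible.

String: '<bxb><end>'
Greedy '<.*>' starts at first '<' and extends to the LAST '>': '<bxb><end>' (10 chars)
Lazy '<.*?>' starts at first '<' and stops at the FIRST '>': '<bxb>' (5 chars)

5


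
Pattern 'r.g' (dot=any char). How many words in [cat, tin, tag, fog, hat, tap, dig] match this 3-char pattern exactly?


Pattern 'r.g' means: starts with 'r', any single char, ends with 'g'.
Checking each word (must be exactly 3 chars):
  'cat' (len=3): no
  'tin' (len=3): no
  'tag' (len=3): no
  'fog' (len=3): no
  'hat' (len=3): no
  'tap' (len=3): no
  'dig' (len=3): no
Matching words: []
Total: 0

0


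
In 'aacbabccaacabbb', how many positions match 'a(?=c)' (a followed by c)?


Lookahead 'a(?=c)' matches 'a' only when followed by 'c'.
String: 'aacbabccaacabbb'
Checking each position where char is 'a':
  pos 0: 'a' -> no (next='a')
  pos 1: 'a' -> MATCH (next='c')
  pos 4: 'a' -> no (next='b')
  pos 8: 'a' -> no (next='a')
  pos 9: 'a' -> MATCH (next='c')
  pos 11: 'a' -> no (next='b')
Matching positions: [1, 9]
Count: 2

2


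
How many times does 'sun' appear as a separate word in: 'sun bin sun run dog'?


Scanning each word for exact match 'sun':
  Word 1: 'sun' -> MATCH
  Word 2: 'bin' -> no
  Word 3: 'sun' -> MATCH
  Word 4: 'run' -> no
  Word 5: 'dog' -> no
Total matches: 2

2


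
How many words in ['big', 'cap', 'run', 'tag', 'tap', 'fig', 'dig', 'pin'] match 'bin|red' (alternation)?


Alternation 'bin|red' matches either 'bin' or 'red'.
Checking each word:
  'big' -> no
  'cap' -> no
  'run' -> no
  'tag' -> no
  'tap' -> no
  'fig' -> no
  'dig' -> no
  'pin' -> no
Matches: []
Count: 0

0


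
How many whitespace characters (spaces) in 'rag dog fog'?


\s matches whitespace characters (spaces, tabs, etc.).
Text: 'rag dog fog'
This text has 3 words separated by spaces.
Number of spaces = number of words - 1 = 3 - 1 = 2

2


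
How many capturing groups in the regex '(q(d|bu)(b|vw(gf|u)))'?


To count capturing groups, count each '(' that starts a group.
Pattern: '(q(d|bu)(b|vw(gf|u)))'
Walking through the pattern:
  Position 0: '(' -> group #1
  Position 2: '(' -> group #2
  Position 8: '(' -> group #3
  Position 13: '(' -> group #4
Total capturing groups: 4

4


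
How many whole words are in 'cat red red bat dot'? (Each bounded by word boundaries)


Word boundaries (\b) mark the start/end of each word.
Text: 'cat red red bat dot'
Splitting by whitespace:
  Word 1: 'cat'
  Word 2: 'red'
  Word 3: 'red'
  Word 4: 'bat'
  Word 5: 'dot'
Total whole words: 5

5


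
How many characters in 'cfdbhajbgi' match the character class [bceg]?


Character class [bceg] matches any of: {b, c, e, g}
Scanning string 'cfdbhajbgi' character by character:
  pos 0: 'c' -> MATCH
  pos 1: 'f' -> no
  pos 2: 'd' -> no
  pos 3: 'b' -> MATCH
  pos 4: 'h' -> no
  pos 5: 'a' -> no
  pos 6: 'j' -> no
  pos 7: 'b' -> MATCH
  pos 8: 'g' -> MATCH
  pos 9: 'i' -> no
Total matches: 4

4


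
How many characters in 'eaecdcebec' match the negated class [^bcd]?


Negated class [^bcd] matches any char NOT in {b, c, d}
Scanning 'eaecdcebec':
  pos 0: 'e' -> MATCH
  pos 1: 'a' -> MATCH
  pos 2: 'e' -> MATCH
  pos 3: 'c' -> no (excluded)
  pos 4: 'd' -> no (excluded)
  pos 5: 'c' -> no (excluded)
  pos 6: 'e' -> MATCH
  pos 7: 'b' -> no (excluded)
  pos 8: 'e' -> MATCH
  pos 9: 'c' -> no (excluded)
Total matches: 5

5


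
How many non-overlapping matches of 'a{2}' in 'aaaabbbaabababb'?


Pattern 'a{2}' matches exactly 2 consecutive a's (greedy, non-overlapping).
String: 'aaaabbbaabababb'
Scanning for runs of a's:
  Run at pos 0: 'aaaa' (length 4) -> 2 match(es)
  Run at pos 7: 'aa' (length 2) -> 1 match(es)
  Run at pos 10: 'a' (length 1) -> 0 match(es)
  Run at pos 12: 'a' (length 1) -> 0 match(es)
Matches found: ['aa', 'aa', 'aa']
Total: 3

3


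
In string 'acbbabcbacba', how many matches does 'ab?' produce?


Pattern 'ab?' matches 'a' optionally followed by 'b'.
String: 'acbbabcbacba'
Scanning left to right for 'a' then checking next char:
  Match 1: 'a' (a not followed by b)
  Match 2: 'ab' (a followed by b)
  Match 3: 'a' (a not followed by b)
  Match 4: 'a' (a not followed by b)
Total matches: 4

4


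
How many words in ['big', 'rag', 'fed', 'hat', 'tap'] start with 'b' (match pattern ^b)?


Pattern ^b anchors to start of word. Check which words begin with 'b':
  'big' -> MATCH (starts with 'b')
  'rag' -> no
  'fed' -> no
  'hat' -> no
  'tap' -> no
Matching words: ['big']
Count: 1

1


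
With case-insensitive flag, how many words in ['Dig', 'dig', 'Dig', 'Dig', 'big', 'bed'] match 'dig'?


Case-insensitive matching: compare each word's lowercase form to 'dig'.
  'Dig' -> lower='dig' -> MATCH
  'dig' -> lower='dig' -> MATCH
  'Dig' -> lower='dig' -> MATCH
  'Dig' -> lower='dig' -> MATCH
  'big' -> lower='big' -> no
  'bed' -> lower='bed' -> no
Matches: ['Dig', 'dig', 'Dig', 'Dig']
Count: 4

4


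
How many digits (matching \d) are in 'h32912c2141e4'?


\d matches any digit 0-9.
Scanning 'h32912c2141e4':
  pos 1: '3' -> DIGIT
  pos 2: '2' -> DIGIT
  pos 3: '9' -> DIGIT
  pos 4: '1' -> DIGIT
  pos 5: '2' -> DIGIT
  pos 7: '2' -> DIGIT
  pos 8: '1' -> DIGIT
  pos 9: '4' -> DIGIT
  pos 10: '1' -> DIGIT
  pos 12: '4' -> DIGIT
Digits found: ['3', '2', '9', '1', '2', '2', '1', '4', '1', '4']
Total: 10

10


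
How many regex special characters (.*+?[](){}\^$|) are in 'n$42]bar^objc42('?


Regex special characters are: . * + ? [ ] ( ) { } \ ^ $ |
Scanning 'n$42]bar^objc42(':
  pos 1: '$' -> SPECIAL
  pos 4: ']' -> SPECIAL
  pos 8: '^' -> SPECIAL
  pos 15: '(' -> SPECIAL
Special chars found: ['$', ']', '^', '(']
Total: 4

4


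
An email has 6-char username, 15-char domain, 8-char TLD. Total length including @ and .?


An email address has format: username@domain.tld
Username length: 6
'@' character: 1
Domain length: 15
'.' character: 1
TLD length: 8
Total = 6 + 1 + 15 + 1 + 8 = 31

31


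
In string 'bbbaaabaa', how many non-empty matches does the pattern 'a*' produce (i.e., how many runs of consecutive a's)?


Pattern 'a*' matches zero or more a's. We want non-empty runs of consecutive a's.
String: 'bbbaaabaa'
Walking through the string to find runs of a's:
  Run 1: positions 3-5 -> 'aaa'
  Run 2: positions 7-8 -> 'aa'
Non-empty runs found: ['aaa', 'aa']
Count: 2

2


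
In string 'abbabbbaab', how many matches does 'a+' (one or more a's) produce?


Pattern 'a+' matches one or more consecutive a's.
String: 'abbabbbaab'
Scanning for runs of a:
  Match 1: 'a' (length 1)
  Match 2: 'a' (length 1)
  Match 3: 'aa' (length 2)
Total matches: 3

3


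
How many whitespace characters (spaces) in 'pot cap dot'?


\s matches whitespace characters (spaces, tabs, etc.).
Text: 'pot cap dot'
This text has 3 words separated by spaces.
Number of spaces = number of words - 1 = 3 - 1 = 2

2


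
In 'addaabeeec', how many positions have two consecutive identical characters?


Looking for consecutive identical characters in 'addaabeeec':
  pos 0-1: 'a' vs 'd' -> different
  pos 1-2: 'd' vs 'd' -> MATCH ('dd')
  pos 2-3: 'd' vs 'a' -> different
  pos 3-4: 'a' vs 'a' -> MATCH ('aa')
  pos 4-5: 'a' vs 'b' -> different
  pos 5-6: 'b' vs 'e' -> different
  pos 6-7: 'e' vs 'e' -> MATCH ('ee')
  pos 7-8: 'e' vs 'e' -> MATCH ('ee')
  pos 8-9: 'e' vs 'c' -> different
Consecutive identical pairs: ['dd', 'aa', 'ee', 'ee']
Count: 4

4


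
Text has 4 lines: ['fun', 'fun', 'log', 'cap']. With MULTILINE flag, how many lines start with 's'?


With MULTILINE flag, ^ matches the start of each line.
Lines: ['fun', 'fun', 'log', 'cap']
Checking which lines start with 's':
  Line 1: 'fun' -> no
  Line 2: 'fun' -> no
  Line 3: 'log' -> no
  Line 4: 'cap' -> no
Matching lines: []
Count: 0

0


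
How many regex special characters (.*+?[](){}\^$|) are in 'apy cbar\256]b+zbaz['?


Regex special characters are: . * + ? [ ] ( ) { } \ ^ $ |
Scanning 'apy cbar\256]b+zbaz[':
  pos 8: '\' -> SPECIAL
  pos 12: ']' -> SPECIAL
  pos 14: '+' -> SPECIAL
  pos 19: '[' -> SPECIAL
Special chars found: ['\\', ']', '+', '[']
Total: 4

4


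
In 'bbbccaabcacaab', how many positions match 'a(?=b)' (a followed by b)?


Lookahead 'a(?=b)' matches 'a' only when followed by 'b'.
String: 'bbbccaabcacaab'
Checking each position where char is 'a':
  pos 5: 'a' -> no (next='a')
  pos 6: 'a' -> MATCH (next='b')
  pos 9: 'a' -> no (next='c')
  pos 11: 'a' -> no (next='a')
  pos 12: 'a' -> MATCH (next='b')
Matching positions: [6, 12]
Count: 2

2
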